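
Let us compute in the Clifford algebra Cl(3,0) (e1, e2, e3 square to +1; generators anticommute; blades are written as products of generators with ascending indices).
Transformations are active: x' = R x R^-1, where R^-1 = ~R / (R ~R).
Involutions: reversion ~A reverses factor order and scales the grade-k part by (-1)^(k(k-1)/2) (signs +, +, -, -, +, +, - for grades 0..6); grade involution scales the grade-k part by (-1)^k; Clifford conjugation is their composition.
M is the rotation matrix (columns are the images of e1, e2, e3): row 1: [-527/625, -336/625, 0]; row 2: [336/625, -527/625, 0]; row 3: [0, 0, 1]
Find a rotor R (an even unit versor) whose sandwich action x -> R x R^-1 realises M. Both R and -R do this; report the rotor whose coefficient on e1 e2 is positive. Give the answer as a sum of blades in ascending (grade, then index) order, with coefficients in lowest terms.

Method: write R = a + b12*e1 e2 + b13*e1 e3 + b23*e2 e3 with a^2 + b12^2 + b13^2 + b23^2 = 1 (so R^-1 = ~R). Expanding the columns R e_j ~R gives tr M = 4a^2 - 1 and, from the antisymmetric part, M21 - M12 = -4a*b12, M13 - M31 = 4a*b13, M32 - M23 = -4a*b23.
Here tr M = -429/625, so a^2 = (1 + tr M)/4 = 49/625 and a = ±7/25. Taking a = 7/25: M21 - M12 = 672/625, M13 - M31 = 0, M32 - M23 = 0, giving b12 = -24/25, b13 = 0, b23 = 0, i.e. R = 7/25 - 24/25*e1 e2.
Its e1 e2 coefficient is negative, so report the other preimage -R.
Answer: -7/25 + 24/25*e1 e2. Key observation: the double cover Spin(3) -> SO(3) sends R and -R to the same matrix (trace -429/625 here), so the stated sign of the e1 e2 coefficient is what selects one sheet.


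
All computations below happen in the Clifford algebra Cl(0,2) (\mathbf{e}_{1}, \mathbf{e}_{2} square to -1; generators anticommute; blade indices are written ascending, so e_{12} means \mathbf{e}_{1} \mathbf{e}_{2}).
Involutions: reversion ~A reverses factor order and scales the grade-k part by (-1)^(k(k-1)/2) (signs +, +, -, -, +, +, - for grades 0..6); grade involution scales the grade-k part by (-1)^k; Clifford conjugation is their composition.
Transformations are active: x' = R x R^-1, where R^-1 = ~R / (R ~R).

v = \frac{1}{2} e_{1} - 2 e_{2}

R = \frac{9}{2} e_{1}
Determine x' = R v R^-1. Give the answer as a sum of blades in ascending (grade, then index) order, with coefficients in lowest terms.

~R = \frac{9}{2} e_{1}, and R ~R = -\frac{81}{4}, so R^-1 = ~R / (-\frac{81}{4}).
R v = -\frac{9}{4} - 9 e_{12}
Answer: \frac{1}{2} e_{1} + 2 e_{2}


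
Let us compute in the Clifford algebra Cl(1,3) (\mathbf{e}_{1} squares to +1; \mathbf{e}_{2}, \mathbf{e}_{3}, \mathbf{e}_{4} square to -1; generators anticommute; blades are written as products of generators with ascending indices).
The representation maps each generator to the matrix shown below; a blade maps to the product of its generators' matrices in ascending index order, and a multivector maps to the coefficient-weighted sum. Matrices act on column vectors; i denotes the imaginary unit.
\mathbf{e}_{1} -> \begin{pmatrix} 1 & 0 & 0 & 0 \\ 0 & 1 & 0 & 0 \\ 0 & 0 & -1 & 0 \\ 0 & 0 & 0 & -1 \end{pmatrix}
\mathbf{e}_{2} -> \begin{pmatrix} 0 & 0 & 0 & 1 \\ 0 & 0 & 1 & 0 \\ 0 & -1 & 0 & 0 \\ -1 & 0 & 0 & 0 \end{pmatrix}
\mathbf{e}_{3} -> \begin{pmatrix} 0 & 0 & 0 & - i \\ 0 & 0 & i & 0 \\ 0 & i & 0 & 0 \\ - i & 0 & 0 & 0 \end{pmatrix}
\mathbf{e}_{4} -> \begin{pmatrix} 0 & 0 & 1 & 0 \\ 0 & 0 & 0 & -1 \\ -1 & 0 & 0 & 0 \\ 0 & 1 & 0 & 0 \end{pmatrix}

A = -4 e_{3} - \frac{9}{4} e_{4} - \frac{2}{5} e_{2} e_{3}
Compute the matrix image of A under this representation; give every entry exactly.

Bivector images (products of the table entries): rho(e_{2} e_{3}) = rho(\mathbf{e}_{2})rho(\mathbf{e}_{3}) = \begin{pmatrix} - i & 0 & 0 & 0 \\ 0 & i & 0 & 0 \\ 0 & 0 & - i & 0 \\ 0 & 0 & 0 & i \end{pmatrix}.
M = (-4)*rho(e_{3}) + (-\frac{9}{4})*rho(e_{4}) + (-\frac{2}{5})*rho(e_{2} e_{3}), summed entrywise:
Answer: \begin{pmatrix} \frac{2 i}{5} & 0 & - \frac{9}{4} & 4 i \\ 0 & - \frac{2 i}{5} & - 4 i & \frac{9}{4} \\ \frac{9}{4} & - 4 i & \frac{2 i}{5} & 0 \\ 4 i & - \frac{9}{4} & 0 & - \frac{2 i}{5} \end{pmatrix}


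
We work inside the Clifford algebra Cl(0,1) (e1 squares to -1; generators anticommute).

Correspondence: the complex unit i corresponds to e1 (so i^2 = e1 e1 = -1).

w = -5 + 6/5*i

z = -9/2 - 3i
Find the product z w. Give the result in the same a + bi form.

In blades: z = -9/2 - 3*e1, w = -5 + 6/5*e1.
Distribute z over w term by term (generator squares from the signature, products reordered to ascending indices): (-9/2)*w = 45/2 - 27/5*e1; (-3*e1)*w = 18/5 + 15*e1.
Sum: 261/10 + 48/5*e1; translating back through the correspondence:
Answer: 261/10 + 48/5*i


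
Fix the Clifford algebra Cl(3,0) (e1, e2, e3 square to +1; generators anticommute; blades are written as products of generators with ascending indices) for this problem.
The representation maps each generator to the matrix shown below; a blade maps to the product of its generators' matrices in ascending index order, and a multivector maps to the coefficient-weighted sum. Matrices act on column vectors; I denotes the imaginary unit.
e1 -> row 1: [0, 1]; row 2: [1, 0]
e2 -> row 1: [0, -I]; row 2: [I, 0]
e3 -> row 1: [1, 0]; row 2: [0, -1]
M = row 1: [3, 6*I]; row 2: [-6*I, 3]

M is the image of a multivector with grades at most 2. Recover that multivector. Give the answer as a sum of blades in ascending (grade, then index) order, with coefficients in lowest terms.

Method: 1, rho(e1), rho(e2), rho(e3) form a trace-orthogonal basis of the 2x2 complex matrices (tr(X Y) = 2 if X = Y, else 0), so M = m0*1 + m1*rho(e1) + m2*rho(e2) + m3*rho(e3) with m0 = tr(M)/2 = 3, m1 = tr(M rho(e1))/2 = 0, m2 = tr(M rho(e2))/2 = -6, m3 = tr(M rho(e3))/2 = 0.
Multiplying table entries, the bivector images are rho(e1 e2) = I*rho(e3), rho(e1 e3) = -I*rho(e2), rho(e2 e3) = I*rho(e1); with real blade coefficients the real parts of m0..m3 are the coefficients of 1, e1, e2, e3 and the imaginary parts give the bivectors (e2 e3: Im m1, e1 e3: -Im m2, e1 e2: Im m3).
Answer: 3 - 6*e2


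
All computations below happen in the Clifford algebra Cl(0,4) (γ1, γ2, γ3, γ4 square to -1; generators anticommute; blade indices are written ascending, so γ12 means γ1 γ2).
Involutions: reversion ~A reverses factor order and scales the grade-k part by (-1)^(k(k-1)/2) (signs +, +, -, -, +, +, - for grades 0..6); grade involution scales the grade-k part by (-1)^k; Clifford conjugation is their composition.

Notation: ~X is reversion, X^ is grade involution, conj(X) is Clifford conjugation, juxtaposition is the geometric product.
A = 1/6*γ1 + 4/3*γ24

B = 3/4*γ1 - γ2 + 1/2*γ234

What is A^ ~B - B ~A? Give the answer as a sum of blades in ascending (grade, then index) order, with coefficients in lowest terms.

first term: 1/8 - 2/3*γ3 - 4/3*γ4 + 1/6*γ12 + γ124 + 1/12*γ1234
second term: -1/8 - 2/3*γ3 - 4/3*γ4 + 1/6*γ12 - γ124 - 1/12*γ1234
Answer: 1/4 + 2*γ124 + 1/6*γ1234


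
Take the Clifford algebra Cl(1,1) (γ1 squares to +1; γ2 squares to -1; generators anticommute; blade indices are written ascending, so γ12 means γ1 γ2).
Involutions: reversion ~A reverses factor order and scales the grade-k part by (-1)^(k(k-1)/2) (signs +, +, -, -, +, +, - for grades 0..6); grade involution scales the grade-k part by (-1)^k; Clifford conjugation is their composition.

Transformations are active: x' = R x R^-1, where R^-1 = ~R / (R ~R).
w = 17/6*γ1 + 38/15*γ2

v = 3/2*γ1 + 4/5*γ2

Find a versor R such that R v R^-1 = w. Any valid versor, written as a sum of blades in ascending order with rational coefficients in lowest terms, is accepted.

Since q(v) = q(w) = 161/100, the sum R = v + w = 13/3*γ1 + 10/3*γ2 does the job whenever invertible.
Answer: 13/3*γ1 + 10/3*γ2


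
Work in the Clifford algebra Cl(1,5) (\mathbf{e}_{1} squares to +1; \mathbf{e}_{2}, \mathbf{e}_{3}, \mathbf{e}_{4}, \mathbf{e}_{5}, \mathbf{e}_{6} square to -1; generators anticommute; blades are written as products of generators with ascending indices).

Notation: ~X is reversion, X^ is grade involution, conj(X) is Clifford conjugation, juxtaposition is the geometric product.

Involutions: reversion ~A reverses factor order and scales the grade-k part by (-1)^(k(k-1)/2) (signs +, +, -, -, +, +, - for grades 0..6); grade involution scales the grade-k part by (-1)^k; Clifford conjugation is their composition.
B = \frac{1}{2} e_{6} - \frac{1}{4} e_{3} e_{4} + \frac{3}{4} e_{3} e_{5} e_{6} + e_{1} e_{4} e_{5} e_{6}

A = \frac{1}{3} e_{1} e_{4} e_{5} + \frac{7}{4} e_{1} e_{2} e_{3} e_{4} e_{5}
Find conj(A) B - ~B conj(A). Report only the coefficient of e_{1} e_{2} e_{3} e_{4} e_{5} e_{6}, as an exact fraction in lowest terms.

first term: -\frac{1}{3} e_{6} - \frac{7}{16} e_{1} e_{2} e_{5} - \frac{1}{12} e_{1} e_{3} e_{5} + \frac{7}{4} e_{2} e_{3} e_{6} - \frac{21}{16} e_{1} e_{2} e_{4} e_{6} - \frac{1}{4} e_{1} e_{3} e_{4} e_{6} + \frac{1}{6} e_{1} e_{4} e_{5} e_{6} - \frac{7}{8} e_{1} e_{2} e_{3} e_{4} e_{5} e_{6}
second term: \frac{1}{3} e_{6} + \frac{7}{16} e_{1} e_{2} e_{5} - \frac{1}{12} e_{1} e_{3} e_{5} - \frac{7}{4} e_{2} e_{3} e_{6} - \frac{21}{16} e_{1} e_{2} e_{4} e_{6} + \frac{1}{4} e_{1} e_{3} e_{4} e_{6} - \frac{1}{6} e_{1} e_{4} e_{5} e_{6} + \frac{7}{8} e_{1} e_{2} e_{3} e_{4} e_{5} e_{6}
Answer: -\frac{7}{4}


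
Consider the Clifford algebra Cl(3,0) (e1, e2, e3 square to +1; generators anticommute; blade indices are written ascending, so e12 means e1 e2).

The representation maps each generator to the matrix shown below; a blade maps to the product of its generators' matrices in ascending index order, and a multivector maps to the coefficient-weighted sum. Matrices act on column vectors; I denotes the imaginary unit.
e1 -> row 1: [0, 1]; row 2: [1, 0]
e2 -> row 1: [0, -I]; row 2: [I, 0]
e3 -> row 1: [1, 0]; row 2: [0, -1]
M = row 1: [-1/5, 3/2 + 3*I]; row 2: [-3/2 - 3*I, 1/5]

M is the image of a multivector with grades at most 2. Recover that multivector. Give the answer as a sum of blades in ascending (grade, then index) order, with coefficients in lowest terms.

Method: 1, rho(e1), rho(e2), rho(e3) form a trace-orthogonal basis of the 2x2 complex matrices (tr(X Y) = 2 if X = Y, else 0), so M = m0*1 + m1*rho(e1) + m2*rho(e2) + m3*rho(e3) with m0 = tr(M)/2 = 0, m1 = tr(M rho(e1))/2 = 0, m2 = tr(M rho(e2))/2 = -3 + 3*I/2, m3 = tr(M rho(e3))/2 = -1/5.
Multiplying table entries, the bivector images are rho(e12) = I*rho(e3), rho(e13) = -I*rho(e2), rho(e23) = I*rho(e1); with real blade coefficients the real parts of m0..m3 are the coefficients of 1, e1, e2, e3 and the imaginary parts give the bivectors (e23: Im m1, e13: -Im m2, e12: Im m3).
Answer: -3*e2 - 1/5*e3 - 3/2*e13


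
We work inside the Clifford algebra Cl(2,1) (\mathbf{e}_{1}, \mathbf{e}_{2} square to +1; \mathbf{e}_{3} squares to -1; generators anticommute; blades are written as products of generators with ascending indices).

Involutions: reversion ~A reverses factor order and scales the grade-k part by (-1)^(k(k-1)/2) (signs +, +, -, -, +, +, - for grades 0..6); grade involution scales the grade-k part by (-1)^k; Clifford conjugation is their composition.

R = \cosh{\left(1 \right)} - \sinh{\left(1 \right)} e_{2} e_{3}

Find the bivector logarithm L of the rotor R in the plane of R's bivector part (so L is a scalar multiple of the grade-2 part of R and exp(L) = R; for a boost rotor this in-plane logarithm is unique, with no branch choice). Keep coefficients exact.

The scalar part of R is \cosh{\left(1 \right)}, giving the rapidity magnitude (cosh is even); the bivector part supplies orientation, its quotient by sinh of the rapidity is the plane, and L = rapidity * plane — unique in that plane, since flipping both signs leaves L unchanged.
Concretely: cosh(rapidity) = \cosh{\left(1 \right)} gives rapidity = ±1, and since rapidity/sinh(rapidity) is even the sign is immaterial: L = (rapidity/sinh(rapidity)) * <R>_2 = (\frac{1}{\sinh{\left(1 \right)}}) * <R>_2.
Answer: -e_{2} e_{3}


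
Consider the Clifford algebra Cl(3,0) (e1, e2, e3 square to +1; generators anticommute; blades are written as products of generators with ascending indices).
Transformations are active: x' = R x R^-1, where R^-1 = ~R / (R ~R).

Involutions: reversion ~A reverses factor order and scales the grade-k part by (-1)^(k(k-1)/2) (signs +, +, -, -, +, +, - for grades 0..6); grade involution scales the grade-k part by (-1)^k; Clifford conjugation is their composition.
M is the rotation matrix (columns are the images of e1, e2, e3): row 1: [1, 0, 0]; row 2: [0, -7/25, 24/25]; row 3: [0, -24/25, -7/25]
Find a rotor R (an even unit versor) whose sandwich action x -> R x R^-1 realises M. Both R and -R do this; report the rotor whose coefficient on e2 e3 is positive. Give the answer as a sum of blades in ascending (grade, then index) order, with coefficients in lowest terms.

Method: write R = a + b12*e1 e2 + b13*e1 e3 + b23*e2 e3 with a^2 + b12^2 + b13^2 + b23^2 = 1 (so R^-1 = ~R). Expanding the columns R e_j ~R gives tr M = 4a^2 - 1 and, from the antisymmetric part, M21 - M12 = -4a*b12, M13 - M31 = 4a*b13, M32 - M23 = -4a*b23.
Here tr M = 11/25, so a^2 = (1 + tr M)/4 = 9/25 and a = ±3/5. Taking a = 3/5: M21 - M12 = 0, M13 - M31 = 0, M32 - M23 = -48/25, giving b12 = 0, b13 = 0, b23 = 4/5, i.e. R = 3/5 + 4/5*e2 e3.
Its e2 e3 coefficient is already positive.
Answer: 3/5 + 4/5*e2 e3. Recall the cover is two-to-one: with M of trace 11/25, both preimages act alike, and the stated e2 e3 sign chooses the sheet.


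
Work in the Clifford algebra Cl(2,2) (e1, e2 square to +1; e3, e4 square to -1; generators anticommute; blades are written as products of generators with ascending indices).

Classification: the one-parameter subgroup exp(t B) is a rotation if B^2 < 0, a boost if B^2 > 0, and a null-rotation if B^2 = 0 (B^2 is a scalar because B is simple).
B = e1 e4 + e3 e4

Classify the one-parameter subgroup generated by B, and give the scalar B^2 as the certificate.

B^2 term by term: the squares give (1)^2*(e1 e4)^2 + (1)^2*(e3 e4)^2 = 1*(+1) + 1*(-1) = 0 (each basis 2-blade squares to minus the product of its generators' squares); cross terms between blades sharing an index anticommute and cancel. So B^2 = 0.
Answer: null-rotation, certificate B^2 = 0. B^2 = 0 is basis-independent, so its sign is the whole story.


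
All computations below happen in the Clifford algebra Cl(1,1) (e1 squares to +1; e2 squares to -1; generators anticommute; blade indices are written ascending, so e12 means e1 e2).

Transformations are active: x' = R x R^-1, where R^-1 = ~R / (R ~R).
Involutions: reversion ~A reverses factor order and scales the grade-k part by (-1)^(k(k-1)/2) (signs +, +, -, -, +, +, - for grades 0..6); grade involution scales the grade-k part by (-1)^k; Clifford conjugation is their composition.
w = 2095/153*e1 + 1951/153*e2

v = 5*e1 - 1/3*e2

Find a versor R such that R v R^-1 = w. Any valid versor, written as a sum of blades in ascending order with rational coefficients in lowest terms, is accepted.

Why this works: both vectors square to 224/9, so q(v) = q(w) and R = v + w = 2860/153*e1 + 1900/153*e2 carries v to w — its own direction survives, the complement (v - w)/2 flips.
Answer: 2860/153*e1 + 1900/153*e2


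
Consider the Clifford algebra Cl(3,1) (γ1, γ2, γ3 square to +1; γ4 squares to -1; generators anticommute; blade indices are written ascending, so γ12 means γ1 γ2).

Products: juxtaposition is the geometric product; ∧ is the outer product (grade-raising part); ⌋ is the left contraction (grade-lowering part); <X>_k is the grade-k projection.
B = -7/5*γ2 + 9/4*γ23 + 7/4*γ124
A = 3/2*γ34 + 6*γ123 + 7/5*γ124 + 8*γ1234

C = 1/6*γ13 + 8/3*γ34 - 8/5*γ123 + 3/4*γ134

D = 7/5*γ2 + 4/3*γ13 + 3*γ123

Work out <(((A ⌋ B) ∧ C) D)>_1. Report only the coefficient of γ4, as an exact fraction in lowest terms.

step 1: 49/20
step 2: 49/120*γ13 + 98/15*γ34 - 98/25*γ123 + 147/80*γ134
step 3: 5047/450 - 2401/600*γ2 - 49/20*γ4 + 686/125*γ13 - 392/45*γ14 - 441/80*γ24 - 343/600*γ123 - 98/5*γ124 + 686/75*γ234 + 1029/400*γ1234
step 4: -2401/600*γ2 - 49/20*γ4
Answer: -49/20


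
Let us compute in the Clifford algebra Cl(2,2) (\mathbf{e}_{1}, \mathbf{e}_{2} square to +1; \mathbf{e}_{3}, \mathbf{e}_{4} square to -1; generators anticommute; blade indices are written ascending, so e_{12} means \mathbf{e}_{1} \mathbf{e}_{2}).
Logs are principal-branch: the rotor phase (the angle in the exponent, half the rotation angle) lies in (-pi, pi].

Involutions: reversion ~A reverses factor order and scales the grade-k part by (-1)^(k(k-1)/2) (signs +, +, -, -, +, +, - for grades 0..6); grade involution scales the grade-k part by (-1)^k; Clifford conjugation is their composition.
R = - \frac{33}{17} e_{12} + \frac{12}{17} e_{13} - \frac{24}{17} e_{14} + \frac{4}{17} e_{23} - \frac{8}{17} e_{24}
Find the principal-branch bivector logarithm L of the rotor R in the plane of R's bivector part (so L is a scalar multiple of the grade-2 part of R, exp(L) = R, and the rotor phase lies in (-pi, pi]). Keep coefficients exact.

The scalar part of R is 0, so the principal-branch rotor phase is pinned; divide the bivector part by its sine to get the unit plane — L is the phase times that plane.
Concretely: cos(phase) = 0 gives phase = ±\frac{\pi}{2}, and since phase/sin(phase) is even the sign is immaterial: L = (phase/sin(phase)) * <R>_2 = (\frac{\pi}{2}) * <R>_2.
Answer: - \frac{33 \pi}{34} e_{12} + \frac{6 \pi}{17} e_{13} - \frac{12 \pi}{17} e_{14} + \frac{2 \pi}{17} e_{23} - \frac{4 \pi}{17} e_{24}


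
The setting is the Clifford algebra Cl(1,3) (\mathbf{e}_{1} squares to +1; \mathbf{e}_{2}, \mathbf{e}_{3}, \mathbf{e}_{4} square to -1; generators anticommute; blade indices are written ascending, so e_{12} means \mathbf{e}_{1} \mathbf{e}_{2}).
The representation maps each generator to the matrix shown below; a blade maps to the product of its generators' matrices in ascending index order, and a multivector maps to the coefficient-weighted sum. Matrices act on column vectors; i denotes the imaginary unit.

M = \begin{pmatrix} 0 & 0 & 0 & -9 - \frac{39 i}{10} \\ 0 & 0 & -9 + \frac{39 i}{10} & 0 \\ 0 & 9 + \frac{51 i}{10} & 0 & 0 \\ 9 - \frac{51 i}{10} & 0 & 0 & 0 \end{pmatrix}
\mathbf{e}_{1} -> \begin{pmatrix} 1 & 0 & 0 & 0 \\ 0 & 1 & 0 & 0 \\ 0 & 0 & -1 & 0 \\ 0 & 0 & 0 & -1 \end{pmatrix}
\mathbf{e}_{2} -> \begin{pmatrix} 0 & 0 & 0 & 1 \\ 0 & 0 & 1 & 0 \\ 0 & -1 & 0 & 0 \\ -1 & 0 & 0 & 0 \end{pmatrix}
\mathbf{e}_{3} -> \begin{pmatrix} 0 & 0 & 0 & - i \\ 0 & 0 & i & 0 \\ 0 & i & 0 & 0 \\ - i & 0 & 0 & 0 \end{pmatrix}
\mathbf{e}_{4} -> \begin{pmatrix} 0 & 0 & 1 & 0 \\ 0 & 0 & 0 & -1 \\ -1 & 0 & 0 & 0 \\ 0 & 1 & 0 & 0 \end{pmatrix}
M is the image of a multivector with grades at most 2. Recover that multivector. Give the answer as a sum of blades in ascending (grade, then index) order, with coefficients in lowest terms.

Method: the blade images are trace-orthogonal — tr(rho(e_A) rho(e_B)^-1) = 4 if A = B and 0 otherwise — and rho(e_A)^-1 = (e_A)^2 * rho(e_A) with (e_A)^2 = +1 or -1, so the coefficient of e_A in the preimage is (e_A)^2 * tr(M rho(e_A))/4.
Nonzero projections over blades of grade <= 2: e_{2}: (e_{2})^2 = -1, tr(M rho(e_{2})) = 36, coefficient -9; e_{3}: (e_{3})^2 = -1, tr(M rho(e_{3})) = -18, coefficient \frac{9}{2}; e_{13}: (e_{13})^2 = +1, tr(M rho(e_{13})) = - \frac{12}{5}, coefficient -\frac{3}{5}. Every other blade of grade <= 2 projects to 0.
Answer: -9 e_{2} + \frac{9}{2} e_{3} - \frac{3}{5} e_{13}


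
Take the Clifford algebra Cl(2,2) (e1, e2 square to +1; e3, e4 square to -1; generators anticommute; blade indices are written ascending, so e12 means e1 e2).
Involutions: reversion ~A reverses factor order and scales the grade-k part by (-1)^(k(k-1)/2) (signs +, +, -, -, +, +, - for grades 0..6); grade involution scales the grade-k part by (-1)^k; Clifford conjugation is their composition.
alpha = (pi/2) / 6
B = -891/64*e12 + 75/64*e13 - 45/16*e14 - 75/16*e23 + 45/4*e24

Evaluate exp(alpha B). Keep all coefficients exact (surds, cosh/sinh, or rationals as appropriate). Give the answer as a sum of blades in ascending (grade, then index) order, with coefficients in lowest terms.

B^2 term by term: the squares give (-891/64)^2*(e12)^2 + (75/64)^2*(e13)^2 + (-45/16)^2*(e14)^2 + (-75/16)^2*(e23)^2 + (45/4)^2*(e24)^2 = 793881/4096*(-1) + 5625/4096*(+1) + 2025/256*(+1) + 5625/256*(+1) + 2025/16*(+1) = -36 (each basis 2-blade squares to minus the product of its generators' squares); cross terms between blades sharing an index anticommute and cancel; the commuting (index-disjoint) pairs give grade-4 terms 2*c*c'*(blade product), which cancel blade by blade — e1234: -3375/128 + 3375/128 = 0 — confirming B is simple. So B^2 = -36.
B^2 = -36 — since the square is negative, the closed form is circular: l = 6, alpha*l = pi/2, so exp(alpha B) = cos(pi/2) + (sin(pi/2)/6)*B = 0 + (1/6)*B.
Answer: -297/128*e12 + 25/128*e13 - 15/32*e14 - 25/32*e23 + 15/8*e24


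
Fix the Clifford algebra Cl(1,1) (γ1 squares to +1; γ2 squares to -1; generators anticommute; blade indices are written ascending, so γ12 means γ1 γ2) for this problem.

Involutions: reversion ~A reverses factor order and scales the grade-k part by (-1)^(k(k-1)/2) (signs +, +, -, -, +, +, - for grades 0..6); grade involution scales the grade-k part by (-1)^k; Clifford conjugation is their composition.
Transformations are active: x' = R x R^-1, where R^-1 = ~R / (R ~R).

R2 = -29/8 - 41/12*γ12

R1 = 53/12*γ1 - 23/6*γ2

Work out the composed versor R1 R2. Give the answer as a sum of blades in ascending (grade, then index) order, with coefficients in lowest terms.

Distribute over the terms of R1 (each basis-blade product reordered to ascending indices, repeated generators contracted through their squares):
(53/12*γ1) R2 = -1537/96*γ1 - 2173/144*γ2
(-23/6*γ2) R2 = 943/72*γ1 + 667/48*γ2
Summing the partial products and collecting blades:
Answer: -839/288*γ1 - 43/36*γ2


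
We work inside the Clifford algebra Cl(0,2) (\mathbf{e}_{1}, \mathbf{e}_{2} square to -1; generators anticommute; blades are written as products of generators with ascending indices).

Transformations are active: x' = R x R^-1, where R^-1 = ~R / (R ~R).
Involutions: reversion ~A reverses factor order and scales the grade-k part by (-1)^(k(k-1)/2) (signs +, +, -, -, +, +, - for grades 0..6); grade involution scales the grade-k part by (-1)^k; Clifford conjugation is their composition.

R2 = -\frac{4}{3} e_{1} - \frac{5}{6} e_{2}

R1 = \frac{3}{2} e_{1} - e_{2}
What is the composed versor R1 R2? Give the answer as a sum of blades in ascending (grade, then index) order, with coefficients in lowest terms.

Distribute over the terms of R1 (each basis-blade product reordered to ascending indices, repeated generators contracted through their squares):
(\frac{3}{2} e_{1}) R2 = 2 - \frac{5}{4} e_{1} e_{2}
(-e_{2}) R2 = -\frac{5}{6} - \frac{4}{3} e_{1} e_{2}
Summing the partial products and collecting blades:
Answer: \frac{7}{6} - \frac{31}{12} e_{1} e_{2}


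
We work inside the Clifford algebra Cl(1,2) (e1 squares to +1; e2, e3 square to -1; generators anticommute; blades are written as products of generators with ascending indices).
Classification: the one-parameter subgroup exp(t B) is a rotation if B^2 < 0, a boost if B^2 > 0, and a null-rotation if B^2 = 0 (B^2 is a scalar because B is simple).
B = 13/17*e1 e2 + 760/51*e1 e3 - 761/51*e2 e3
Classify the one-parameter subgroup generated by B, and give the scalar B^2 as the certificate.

B^2 term by term: the squares give (13/17)^2*(e1 e2)^2 + (760/51)^2*(e1 e3)^2 + (-761/51)^2*(e2 e3)^2 = 169/289*(+1) + 577600/2601*(+1) + 579121/2601*(-1) = 0 (each basis 2-blade squares to minus the product of its generators' squares); cross terms between blades sharing an index anticommute and cancel. So B^2 = 0.
Answer: null-rotation, certificate B^2 = 0. Why this suffices: the scalar 0 survives any versor conjugation, so its sign alone determines the class however B is presented.


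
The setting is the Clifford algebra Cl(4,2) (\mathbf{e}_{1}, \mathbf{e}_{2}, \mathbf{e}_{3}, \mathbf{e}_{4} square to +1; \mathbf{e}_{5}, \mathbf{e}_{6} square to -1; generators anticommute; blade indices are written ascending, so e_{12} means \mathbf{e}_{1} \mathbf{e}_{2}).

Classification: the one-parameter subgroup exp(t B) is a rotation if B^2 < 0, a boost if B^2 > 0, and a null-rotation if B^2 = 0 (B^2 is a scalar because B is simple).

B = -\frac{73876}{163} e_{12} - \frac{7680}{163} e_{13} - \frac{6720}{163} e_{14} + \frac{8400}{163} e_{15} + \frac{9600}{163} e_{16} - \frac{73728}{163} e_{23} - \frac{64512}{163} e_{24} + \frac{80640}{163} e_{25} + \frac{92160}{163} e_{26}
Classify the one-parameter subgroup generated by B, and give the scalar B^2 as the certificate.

B^2 term by term: the squares give (-\frac{73876}{163})^2*(e_{12})^2 + (-\frac{7680}{163})^2*(e_{13})^2 + (-\frac{6720}{163})^2*(e_{14})^2 + (\frac{8400}{163})^2*(e_{15})^2 + (\frac{9600}{163})^2*(e_{16})^2 + (-\frac{73728}{163})^2*(e_{23})^2 + (-\frac{64512}{163})^2*(e_{24})^2 + (\frac{80640}{163})^2*(e_{25})^2 + (\frac{92160}{163})^2*(e_{26})^2 = \frac{5457663376}{26569}*(-1) + \frac{58982400}{26569}*(-1) + \frac{45158400}{26569}*(-1) + \frac{70560000}{26569}*(+1) + \frac{92160000}{26569}*(+1) + \frac{5435817984}{26569}*(-1) + \frac{4161798144}{26569}*(-1) + \frac{6502809600}{26569}*(+1) + \frac{8493465600}{26569}*(+1) = -16 (each basis 2-blade squares to minus the product of its generators' squares); cross terms between blades sharing an index anticommute and cancel; the commuting (index-disjoint) pairs give grade-4 terms 2*c*c'*(blade product), which cancel blade by blade — e_{1234}: -\frac{990904320}{26569} + \frac{990904320}{26569} = 0; e_{1235}: \frac{1238630400}{26569} - \frac{1238630400}{26569} = 0; e_{1236}: \frac{1415577600}{26569} - \frac{1415577600}{26569} = 0; e_{1245}: \frac{1083801600}{26569} - \frac{1083801600}{26569} = 0; e_{1246}: \frac{1238630400}{26569} - \frac{1238630400}{26569} = 0; e_{1256}: -\frac{1548288000}{26569} + \frac{1548288000}{26569} = 0 — confirming B is simple. So B^2 = -16.
Answer: rotation, certificate B^2 = -16. B^2 = -16 is basis-independent, so its sign is the whole story.


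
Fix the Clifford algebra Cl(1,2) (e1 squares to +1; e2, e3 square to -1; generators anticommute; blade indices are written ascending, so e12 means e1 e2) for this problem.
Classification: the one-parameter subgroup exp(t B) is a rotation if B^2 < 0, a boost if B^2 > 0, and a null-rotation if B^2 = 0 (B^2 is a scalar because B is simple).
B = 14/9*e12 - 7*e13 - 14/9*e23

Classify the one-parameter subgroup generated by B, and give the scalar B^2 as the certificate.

B^2 term by term: the squares give (14/9)^2*(e12)^2 + (-7)^2*(e13)^2 + (-14/9)^2*(e23)^2 = 196/81*(+1) + 49*(+1) + 196/81*(-1) = 49 (each basis 2-blade squares to minus the product of its generators' squares); cross terms between blades sharing an index anticommute and cancel. So B^2 = 49.
Answer: boost, certificate B^2 = 49. Check the certificate: B^2 = 49, and that sign is decisive whatever form B takes.


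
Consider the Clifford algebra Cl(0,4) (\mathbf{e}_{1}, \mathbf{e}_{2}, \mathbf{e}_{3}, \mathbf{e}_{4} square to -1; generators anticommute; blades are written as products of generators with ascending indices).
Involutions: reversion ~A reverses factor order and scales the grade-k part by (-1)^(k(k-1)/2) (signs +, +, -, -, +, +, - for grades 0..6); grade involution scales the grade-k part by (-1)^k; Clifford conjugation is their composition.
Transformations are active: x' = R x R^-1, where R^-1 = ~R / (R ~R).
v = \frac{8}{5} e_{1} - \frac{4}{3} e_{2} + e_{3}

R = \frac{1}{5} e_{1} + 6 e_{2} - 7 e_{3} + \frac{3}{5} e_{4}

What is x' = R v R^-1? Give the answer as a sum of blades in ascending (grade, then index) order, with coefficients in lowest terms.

~R = \frac{1}{5} e_{1} + 6 e_{2} - 7 e_{3} + \frac{3}{5} e_{4}, and R ~R = -\frac{427}{5}, so R^-1 = ~R / (-\frac{427}{5}).
R v = \frac{367}{25} - \frac{148}{15} e_{1} e_{2} + \frac{57}{5} e_{1} e_{3} - \frac{24}{25} e_{1} e_{4} - \frac{10}{3} e_{2} e_{3} + \frac{4}{5} e_{2} e_{4} - \frac{3}{5} e_{3} e_{4}
Answer: -\frac{17814}{10675} e_{1} - \frac{4672}{6405} e_{2} + \frac{429}{305} e_{3} - \frac{2202}{10675} e_{4}


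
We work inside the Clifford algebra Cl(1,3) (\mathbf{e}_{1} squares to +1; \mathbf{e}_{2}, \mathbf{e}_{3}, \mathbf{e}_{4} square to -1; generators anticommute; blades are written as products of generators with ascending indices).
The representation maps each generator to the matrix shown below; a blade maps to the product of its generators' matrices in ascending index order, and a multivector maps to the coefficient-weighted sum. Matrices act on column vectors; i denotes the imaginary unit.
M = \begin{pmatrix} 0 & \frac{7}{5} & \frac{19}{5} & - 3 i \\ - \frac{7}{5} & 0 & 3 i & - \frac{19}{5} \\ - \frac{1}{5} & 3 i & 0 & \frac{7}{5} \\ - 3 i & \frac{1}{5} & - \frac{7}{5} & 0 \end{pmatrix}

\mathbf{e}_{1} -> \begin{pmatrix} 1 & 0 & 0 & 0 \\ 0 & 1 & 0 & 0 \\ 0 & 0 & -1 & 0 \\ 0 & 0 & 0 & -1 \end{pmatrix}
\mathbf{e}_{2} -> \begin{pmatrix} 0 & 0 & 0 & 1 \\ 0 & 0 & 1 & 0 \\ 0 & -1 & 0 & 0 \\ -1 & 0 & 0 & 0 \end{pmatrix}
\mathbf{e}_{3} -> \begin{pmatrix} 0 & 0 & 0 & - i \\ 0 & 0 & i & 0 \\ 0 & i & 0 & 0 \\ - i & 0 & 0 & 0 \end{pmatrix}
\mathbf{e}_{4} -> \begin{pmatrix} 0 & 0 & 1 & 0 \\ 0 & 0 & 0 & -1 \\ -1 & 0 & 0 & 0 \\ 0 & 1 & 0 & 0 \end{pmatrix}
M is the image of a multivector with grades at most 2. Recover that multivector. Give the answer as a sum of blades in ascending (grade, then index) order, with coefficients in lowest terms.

Method: the blade images are trace-orthogonal — tr(rho(e_A) rho(e_B)^-1) = 4 if A = B and 0 otherwise — and rho(e_A)^-1 = (e_A)^2 * rho(e_A) with (e_A)^2 = +1 or -1, so the coefficient of e_A in the preimage is (e_A)^2 * tr(M rho(e_A))/4.
Nonzero projections over blades of grade <= 2: e_{3}: (e_{3})^2 = -1, tr(M rho(e_{3})) = -12, coefficient 3; e_{4}: (e_{4})^2 = -1, tr(M rho(e_{4})) = -8, coefficient 2; e_{1} e_{4}: (e_{1} e_{4})^2 = +1, tr(M rho(e_{1} e_{4})) = \frac{36}{5}, coefficient \frac{9}{5}; e_{2} e_{4}: (e_{2} e_{4})^2 = -1, tr(M rho(e_{2} e_{4})) = - \frac{28}{5}, coefficient \frac{7}{5}. Every other blade of grade <= 2 projects to 0.
Answer: 3 e_{3} + 2 e_{4} + \frac{9}{5} e_{1} e_{4} + \frac{7}{5} e_{2} e_{4}


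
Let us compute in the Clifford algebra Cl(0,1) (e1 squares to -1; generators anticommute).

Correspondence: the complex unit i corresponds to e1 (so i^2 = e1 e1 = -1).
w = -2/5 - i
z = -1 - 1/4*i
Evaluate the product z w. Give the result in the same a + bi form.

In blades: z = -1 - 1/4*e1, w = -2/5 - e1.
Distribute z over w term by term (generator squares from the signature, products reordered to ascending indices): (-1)*w = 2/5 + e1; (-1/4*e1)*w = -1/4 + 1/10*e1.
Sum: 3/20 + 11/10*e1; translating back through the correspondence:
Answer: 3/20 + 11/10*i


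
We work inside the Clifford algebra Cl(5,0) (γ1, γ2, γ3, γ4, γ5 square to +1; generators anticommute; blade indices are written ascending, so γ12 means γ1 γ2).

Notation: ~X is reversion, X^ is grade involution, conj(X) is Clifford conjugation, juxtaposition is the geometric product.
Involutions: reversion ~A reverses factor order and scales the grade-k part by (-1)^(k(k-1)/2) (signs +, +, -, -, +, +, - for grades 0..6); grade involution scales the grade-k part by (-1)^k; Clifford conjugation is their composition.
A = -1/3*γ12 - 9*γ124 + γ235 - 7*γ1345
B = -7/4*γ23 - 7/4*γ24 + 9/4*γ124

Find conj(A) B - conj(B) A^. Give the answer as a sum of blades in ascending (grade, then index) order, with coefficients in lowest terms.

first term: 81/4 - 63/4*γ1 - 3/4*γ4 + 7/4*γ5 - 7/12*γ13 - 7/12*γ14 + 63/4*γ134 + 63/4*γ235 + 7/4*γ345 + 49/4*γ1235 - 49/4*γ1245 + 9/4*γ1345
second term: -81/4 - 63/4*γ1 + 3/4*γ4 + 7/4*γ5 + 7/12*γ13 + 7/12*γ14 - 63/4*γ134 + 63/4*γ235 - 7/4*γ345 + 49/4*γ1235 - 49/4*γ1245 - 9/4*γ1345
Answer: 81/2 - 3/2*γ4 - 7/6*γ13 - 7/6*γ14 + 63/2*γ134 + 7/2*γ345 + 9/2*γ1345


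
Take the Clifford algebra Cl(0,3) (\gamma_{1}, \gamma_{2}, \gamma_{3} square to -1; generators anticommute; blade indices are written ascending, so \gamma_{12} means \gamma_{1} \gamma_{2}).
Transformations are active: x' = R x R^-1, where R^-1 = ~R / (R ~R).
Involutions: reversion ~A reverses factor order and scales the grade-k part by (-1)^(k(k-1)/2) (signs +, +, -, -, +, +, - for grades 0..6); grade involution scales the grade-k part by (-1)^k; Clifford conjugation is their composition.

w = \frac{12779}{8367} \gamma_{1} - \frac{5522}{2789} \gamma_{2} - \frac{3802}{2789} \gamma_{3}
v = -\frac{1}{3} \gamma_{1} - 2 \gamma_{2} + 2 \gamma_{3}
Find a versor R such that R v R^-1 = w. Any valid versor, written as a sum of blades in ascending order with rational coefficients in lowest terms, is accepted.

Why this works: both vectors square to -\frac{73}{9}, so q(v) = q(w) and R = v + w = \frac{3330}{2789} \gamma_{1} - \frac{11100}{2789} \gamma_{2} + \frac{1776}{2789} \gamma_{3} carries v to w — its own direction survives, the complement (v - w)/2 flips.
Answer: \frac{3330}{2789} \gamma_{1} - \frac{11100}{2789} \gamma_{2} + \frac{1776}{2789} \gamma_{3}


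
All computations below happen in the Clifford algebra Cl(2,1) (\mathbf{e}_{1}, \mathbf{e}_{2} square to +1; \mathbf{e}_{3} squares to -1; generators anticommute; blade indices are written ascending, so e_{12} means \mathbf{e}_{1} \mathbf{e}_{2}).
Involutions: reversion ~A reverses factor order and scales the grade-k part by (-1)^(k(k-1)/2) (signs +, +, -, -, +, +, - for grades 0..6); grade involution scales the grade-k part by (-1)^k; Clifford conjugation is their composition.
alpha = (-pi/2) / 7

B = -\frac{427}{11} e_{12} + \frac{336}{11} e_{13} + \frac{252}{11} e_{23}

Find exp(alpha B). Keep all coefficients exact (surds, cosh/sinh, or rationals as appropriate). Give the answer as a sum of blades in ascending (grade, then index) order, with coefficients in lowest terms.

B^2 term by term: the squares give (-\frac{427}{11})^2*(e_{12})^2 + (\frac{336}{11})^2*(e_{13})^2 + (\frac{252}{11})^2*(e_{23})^2 = \frac{182329}{121}*(-1) + \frac{112896}{121}*(+1) + \frac{63504}{121}*(+1) = -49 (each basis 2-blade squares to minus the product of its generators' squares); cross terms between blades sharing an index anticommute and cancel. So B^2 = -49.
B^2 = -49 — a negative square means the series sums to a rotation: l = 7, alpha*l = - \frac{\pi}{2}, so exp(alpha B) = cos(- \frac{\pi}{2}) + (sin(- \frac{\pi}{2})/7)*B = 0 + (- \frac{1}{7})*B.
Answer: \frac{61}{11} e_{12} - \frac{48}{11} e_{13} - \frac{36}{11} e_{23}


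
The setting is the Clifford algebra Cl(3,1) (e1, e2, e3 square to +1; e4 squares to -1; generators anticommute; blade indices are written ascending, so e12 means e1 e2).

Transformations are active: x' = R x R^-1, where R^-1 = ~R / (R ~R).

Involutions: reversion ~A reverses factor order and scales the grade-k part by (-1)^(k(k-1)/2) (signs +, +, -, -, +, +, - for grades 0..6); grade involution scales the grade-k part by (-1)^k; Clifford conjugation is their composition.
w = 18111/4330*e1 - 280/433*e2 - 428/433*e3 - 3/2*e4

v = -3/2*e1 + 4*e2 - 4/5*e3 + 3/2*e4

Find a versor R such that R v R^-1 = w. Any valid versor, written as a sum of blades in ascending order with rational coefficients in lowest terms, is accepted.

The midline construction: v and w both square to 416/25, so reflecting in their sum 5808/2165*e1 + 1452/433*e2 - 3872/2165*e3 exchanges them.
Answer: 5808/2165*e1 + 1452/433*e2 - 3872/2165*e3


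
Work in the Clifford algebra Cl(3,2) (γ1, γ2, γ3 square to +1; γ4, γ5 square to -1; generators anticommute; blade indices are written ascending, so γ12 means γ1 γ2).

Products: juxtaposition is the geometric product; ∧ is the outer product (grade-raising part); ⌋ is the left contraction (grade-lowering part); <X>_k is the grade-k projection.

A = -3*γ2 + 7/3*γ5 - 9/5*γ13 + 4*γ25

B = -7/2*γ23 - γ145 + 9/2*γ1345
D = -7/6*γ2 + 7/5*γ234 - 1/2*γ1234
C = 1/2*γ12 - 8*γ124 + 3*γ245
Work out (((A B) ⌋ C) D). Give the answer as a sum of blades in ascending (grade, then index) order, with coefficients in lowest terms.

step 1: 21/2*γ3 - 63/10*γ12 + 7/3*γ14 - 14*γ35 + 81/10*γ45 - 4*γ124 + 21/2*γ134 - 49/6*γ235 - 9/5*γ345 - 18*γ1234 - 3*γ1245 + 27/2*γ12345
step 2: 703/20 - 169/30*γ2 - 252/5*γ4
step 3: 1183/180 - 4921/120*γ2 + 1764/25*γ23 - 294/5*γ24 - 1183/150*γ34 + 126/5*γ123 - 169/60*γ134 + 4921/100*γ234 - 703/40*γ1234
Answer: 1183/180 - 4921/120*γ2 + 1764/25*γ23 - 294/5*γ24 - 1183/150*γ34 + 126/5*γ123 - 169/60*γ134 + 4921/100*γ234 - 703/40*γ1234


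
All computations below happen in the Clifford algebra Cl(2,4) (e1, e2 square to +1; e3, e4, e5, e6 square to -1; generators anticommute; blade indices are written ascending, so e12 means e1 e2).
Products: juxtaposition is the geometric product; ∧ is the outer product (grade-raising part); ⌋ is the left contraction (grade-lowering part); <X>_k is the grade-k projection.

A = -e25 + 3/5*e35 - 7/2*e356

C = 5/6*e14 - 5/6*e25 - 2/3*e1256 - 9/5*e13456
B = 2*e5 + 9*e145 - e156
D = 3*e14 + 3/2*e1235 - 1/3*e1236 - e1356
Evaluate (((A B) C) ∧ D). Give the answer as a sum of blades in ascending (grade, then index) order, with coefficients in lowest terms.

step 1: 2*e2 - 6/5*e3 + 7/2*e13 - 7*e36 - 9*e124 - e126 + 27/5*e134 + 3/5*e136 + 63/2*e1346
step 2: 15/2*e2 - 9/2*e3 - 1771/30*e5 - 35/12*e34 - 105/4*e36 + 27/25*e45 + 243/25*e56 - 5/3*e124 + e134 - 201/10*e145 + 13/6*e156 - 7/5*e235 + 5/6*e246 - 1/2*e346 - 123/10*e456 + 91/12*e1235 + 35/6*e1346 + 54/25*e1456 - 96/5*e2345 + 241/30*e2356 - 9/2*e12345 + 13/10*e12356 - 18/5*e23456 - 453/20*e123456
step 3: -45/2*e124 + 27/2*e134 - 1771/10*e145 + 315/4*e1346 + 729/25*e1456 - 21/5*e12345 - 548/45*e12356 + 1187/50*e123456
Answer: -45/2*e124 + 27/2*e134 - 1771/10*e145 + 315/4*e1346 + 729/25*e1456 - 21/5*e12345 - 548/45*e12356 + 1187/50*e123456


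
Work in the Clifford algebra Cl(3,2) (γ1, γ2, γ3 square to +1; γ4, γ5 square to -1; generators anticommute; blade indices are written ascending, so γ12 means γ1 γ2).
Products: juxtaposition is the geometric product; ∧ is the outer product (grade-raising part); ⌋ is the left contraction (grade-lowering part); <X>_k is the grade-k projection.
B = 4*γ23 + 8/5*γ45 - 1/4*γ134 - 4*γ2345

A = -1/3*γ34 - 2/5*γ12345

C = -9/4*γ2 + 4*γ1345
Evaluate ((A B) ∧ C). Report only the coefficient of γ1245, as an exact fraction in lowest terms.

step 1: 101/60*γ1 + 4/3*γ24 + 43/30*γ25 + 8/15*γ35 + 16/25*γ123 + 8/5*γ145
step 2: -303/80*γ12 - 6/5*γ235 - 18/5*γ1245
Answer: -18/5


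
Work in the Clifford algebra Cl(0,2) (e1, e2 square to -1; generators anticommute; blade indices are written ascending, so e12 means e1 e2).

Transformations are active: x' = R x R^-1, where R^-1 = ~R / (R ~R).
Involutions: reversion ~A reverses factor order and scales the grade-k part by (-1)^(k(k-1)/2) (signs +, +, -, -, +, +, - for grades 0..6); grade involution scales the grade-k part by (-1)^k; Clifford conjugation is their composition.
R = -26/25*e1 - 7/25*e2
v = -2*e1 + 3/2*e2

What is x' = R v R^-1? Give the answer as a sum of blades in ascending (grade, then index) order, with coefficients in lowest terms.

~R = -26/25*e1 - 7/25*e2, and R ~R = -29/25, so R^-1 = ~R / (-29/25).
R v = -83/50 - 53/25*e12
Answer: -708/725*e1 - 3337/1450*e2


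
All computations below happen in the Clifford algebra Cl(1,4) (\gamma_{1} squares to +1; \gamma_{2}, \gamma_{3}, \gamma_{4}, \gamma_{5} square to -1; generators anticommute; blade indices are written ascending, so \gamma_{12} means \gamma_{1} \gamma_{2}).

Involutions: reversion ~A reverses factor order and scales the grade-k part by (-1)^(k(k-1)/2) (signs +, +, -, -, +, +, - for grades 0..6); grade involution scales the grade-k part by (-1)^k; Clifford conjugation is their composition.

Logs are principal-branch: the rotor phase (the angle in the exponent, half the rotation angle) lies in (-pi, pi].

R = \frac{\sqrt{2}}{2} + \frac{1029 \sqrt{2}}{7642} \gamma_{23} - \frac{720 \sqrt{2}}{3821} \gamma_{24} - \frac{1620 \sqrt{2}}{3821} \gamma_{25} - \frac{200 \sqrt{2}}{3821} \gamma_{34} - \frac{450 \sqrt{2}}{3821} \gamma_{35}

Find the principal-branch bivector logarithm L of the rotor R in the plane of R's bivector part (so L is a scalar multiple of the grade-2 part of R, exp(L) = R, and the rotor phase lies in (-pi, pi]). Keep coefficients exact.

The scalar part of R is \frac{\sqrt{2}}{2}, which pins the rotor phase on the principal branch; dividing the bivector part by the sine of that phase recovers the unit plane, and L is the phase times that plane.
Concretely: cos(phase) = \frac{\sqrt{2}}{2} gives phase = ±\frac{\pi}{4}, and since phase/sin(phase) is even the sign is immaterial: L = (phase/sin(phase)) * <R>_2 = (\frac{\sqrt{2} \pi}{4}) * <R>_2.
Answer: \frac{1029 \pi}{15284} \gamma_{23} - \frac{360 \pi}{3821} \gamma_{24} - \frac{810 \pi}{3821} \gamma_{25} - \frac{100 \pi}{3821} \gamma_{34} - \frac{225 \pi}{3821} \gamma_{35}
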